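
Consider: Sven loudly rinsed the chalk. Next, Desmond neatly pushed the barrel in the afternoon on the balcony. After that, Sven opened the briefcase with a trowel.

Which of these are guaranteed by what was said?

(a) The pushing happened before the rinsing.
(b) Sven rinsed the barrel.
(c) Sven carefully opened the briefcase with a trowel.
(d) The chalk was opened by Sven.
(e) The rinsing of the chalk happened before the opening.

(a) Not entailed — the narrative places the rinsing before the pushing, not after.
(b) Not entailed — Sven rinsed the chalk, not the barrel; the barrel belongs to the pushing event.
(c) Not entailed — 'carefully' adds information not in the original event.
(d) Not entailed — Sven opened the briefcase, not the chalk; the chalk belongs to the rinsing event.
(e) Entailed — the narrative places the rinsing before the opening.

(e)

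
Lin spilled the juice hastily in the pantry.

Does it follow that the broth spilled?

no

Nothing is said about any broth; only the juice is affected.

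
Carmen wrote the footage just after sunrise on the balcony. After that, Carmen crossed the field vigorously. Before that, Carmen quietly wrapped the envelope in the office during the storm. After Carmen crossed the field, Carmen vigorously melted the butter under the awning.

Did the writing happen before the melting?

The narrative orders the writing before the melting.

yes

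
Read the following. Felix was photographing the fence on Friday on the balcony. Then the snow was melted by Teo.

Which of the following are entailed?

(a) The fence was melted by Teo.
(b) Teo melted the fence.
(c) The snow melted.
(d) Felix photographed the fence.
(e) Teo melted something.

(c), (e)

(a) Not entailed — Teo melted the snow, not the fence; the fence belongs to the photographing event.
(b) Not entailed — Teo melted the snow, not the fence; the fence belongs to the photographing event.
(c) Entailed — 'Teo melted the snow' is causative; it entails the inchoative 'the snow melted'.
(d) Not entailed — 'was photographing' is progressive on an accomplishment; it does not entail the completed 'photographed'.
(e) Entailed — generalizing the patient leaves a sub-description the original still satisfies.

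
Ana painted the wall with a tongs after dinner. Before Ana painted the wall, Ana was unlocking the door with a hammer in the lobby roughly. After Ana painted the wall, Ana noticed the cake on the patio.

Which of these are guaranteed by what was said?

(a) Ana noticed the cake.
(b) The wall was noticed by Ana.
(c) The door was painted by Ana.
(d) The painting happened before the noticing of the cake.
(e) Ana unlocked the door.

(a) Entailed — every conjunct here is already in the original noticing event.
(b) Not entailed — Ana noticed the cake, not the wall; the wall belongs to the painting event.
(c) Not entailed — Ana painted the wall, not the door; the door belongs to the unlocking event.
(d) Entailed — the narrative places the painting before the noticing.
(e) Not entailed — 'was unlocking' is progressive on an accomplishment; it does not entail the completed 'unlocked'.

(a), (d)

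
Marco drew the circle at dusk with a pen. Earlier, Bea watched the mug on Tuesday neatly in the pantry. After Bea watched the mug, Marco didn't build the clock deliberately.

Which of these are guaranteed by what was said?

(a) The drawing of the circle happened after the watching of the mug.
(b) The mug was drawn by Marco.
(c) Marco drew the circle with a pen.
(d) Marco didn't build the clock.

(a) Entailed — the narrative places the watching before the drawing.
(b) Not entailed — Marco drew the circle, not the mug; the mug belongs to the watching event.
(c) Entailed — the original entails any weakening of itself; this just drops 'at dusk'.
(d) Not entailed — dropping 'deliberately' under negation is not valid — the original leaves open that Marco built the clock some other way.

(a), (c)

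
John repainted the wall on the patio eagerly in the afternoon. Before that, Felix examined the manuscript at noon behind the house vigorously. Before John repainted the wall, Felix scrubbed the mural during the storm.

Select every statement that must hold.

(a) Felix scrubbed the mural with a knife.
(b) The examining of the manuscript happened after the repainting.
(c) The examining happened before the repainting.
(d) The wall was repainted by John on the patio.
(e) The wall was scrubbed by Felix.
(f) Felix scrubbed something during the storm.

(a) Not entailed — 'with a knife' adds information not in the original event.
(b) Not entailed — the narrative places the examining before the repainting, not after.
(c) Entailed — the narrative places the examining before the repainting.
(d) Entailed — dropping 'eagerly', 'in the afternoon' leaves a sub-description the original still satisfies.
(e) Not entailed — Felix scrubbed the mural, not the wall; the wall belongs to the repainting event.
(f) Entailed — this follows by dropping conjuncts from the scrubbing event's description.

(c), (d), (f)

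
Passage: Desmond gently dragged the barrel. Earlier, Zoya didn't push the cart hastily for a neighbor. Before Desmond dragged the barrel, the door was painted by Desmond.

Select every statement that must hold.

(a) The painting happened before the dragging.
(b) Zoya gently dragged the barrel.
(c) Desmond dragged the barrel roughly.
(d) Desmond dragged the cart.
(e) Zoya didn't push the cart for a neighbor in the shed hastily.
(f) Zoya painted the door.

(a) Entailed — the narrative places the painting before the dragging.
(b) Not entailed — the passage has Desmond dragging the barrel, not Zoya.
(c) Not entailed — 'roughly' adds a manner not in (and inconsistent with) the original.
(d) Not entailed — Desmond dragged the barrel, not the cart; the cart belongs to the pushing event.
(e) Entailed — under negation, adding a further restriction is entailed: if no such pushing event occurred, none occurred in the shed either.
(f) Not entailed — the passage has Desmond painting the door, not Zoya.

(a), (e)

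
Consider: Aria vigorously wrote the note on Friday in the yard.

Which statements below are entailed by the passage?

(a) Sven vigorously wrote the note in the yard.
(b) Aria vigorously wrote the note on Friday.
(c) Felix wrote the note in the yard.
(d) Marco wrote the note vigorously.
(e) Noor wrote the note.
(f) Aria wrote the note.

(a) Not entailed — the passage has Aria writing the note, not Sven.
(b) Entailed — this follows by dropping conjuncts from the writing event's description.
(c) Not entailed — the passage has Aria writing the note, not Felix.
(d) Not entailed — the passage has Aria writing the note, not Marco.
(e) Not entailed — the passage has Aria writing the note, not Noor.
(f) Entailed — this follows by dropping conjuncts from the writing event's description.

(b), (f)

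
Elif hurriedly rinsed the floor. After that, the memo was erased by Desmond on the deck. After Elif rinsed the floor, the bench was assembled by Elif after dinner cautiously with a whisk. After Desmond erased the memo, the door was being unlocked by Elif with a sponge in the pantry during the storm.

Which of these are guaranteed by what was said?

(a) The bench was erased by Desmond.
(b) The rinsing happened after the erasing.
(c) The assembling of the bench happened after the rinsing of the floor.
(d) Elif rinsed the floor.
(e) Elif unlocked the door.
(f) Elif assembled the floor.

(a) Not entailed — Desmond erased the memo, not the bench; the bench belongs to the assembling event.
(b) Not entailed — the narrative places the rinsing before the erasing, not after.
(c) Entailed — the narrative places the rinsing before the assembling.
(d) Entailed — this follows by dropping conjuncts from the rinsing event's description.
(e) Not entailed — 'was unlocking' is progressive on an accomplishment; it does not entail the completed 'unlocked'.
(f) Not entailed — Elif assembled the bench, not the floor; the floor belongs to the rinsing event.

(c), (d)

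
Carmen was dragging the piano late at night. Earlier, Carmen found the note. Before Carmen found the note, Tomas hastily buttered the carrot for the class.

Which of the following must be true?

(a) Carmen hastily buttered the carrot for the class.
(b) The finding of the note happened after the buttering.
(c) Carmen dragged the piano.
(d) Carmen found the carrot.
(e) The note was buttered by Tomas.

(a) Not entailed — the passage has Tomas buttering the carrot, not Carmen.
(b) Entailed — the narrative places the buttering before the finding.
(c) Entailed — 'drag' is an activity; 'was dragging' entails that some dragging happened, so 'dragged' holds.
(d) Not entailed — Carmen found the note, not the carrot; the carrot belongs to the buttering event.
(e) Not entailed — Tomas buttered the carrot, not the note; the note belongs to the finding event.

(b), (c)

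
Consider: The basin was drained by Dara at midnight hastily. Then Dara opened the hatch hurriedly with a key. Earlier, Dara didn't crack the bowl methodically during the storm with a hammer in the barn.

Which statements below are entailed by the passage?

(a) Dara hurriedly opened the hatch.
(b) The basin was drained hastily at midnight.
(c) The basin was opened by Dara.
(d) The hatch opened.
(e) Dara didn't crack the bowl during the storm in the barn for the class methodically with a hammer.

(a), (b), (d), (e)

(a) Entailed — dropping 'with a key' leaves a sub-description the original still satisfies.
(b) Entailed — every conjunct here is already in the original draining event.
(c) Not entailed — Dara opened the hatch, not the basin; the basin belongs to the draining event.
(d) Entailed — 'Dara opened the hatch' is causative; it entails the inchoative 'the hatch opened'.
(e) Entailed — under negation, adding a further restriction is entailed: if no such cracking event occurred, none occurred for the class either.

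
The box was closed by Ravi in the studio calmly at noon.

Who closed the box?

Ravi

'Ravi' marks the agent of the closing event.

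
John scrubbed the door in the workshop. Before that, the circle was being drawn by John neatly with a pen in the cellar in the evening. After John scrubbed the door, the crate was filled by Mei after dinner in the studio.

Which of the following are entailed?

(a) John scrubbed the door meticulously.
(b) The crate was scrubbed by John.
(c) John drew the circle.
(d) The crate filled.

(d)

(a) Not entailed — 'meticulously' adds information not in the original event.
(b) Not entailed — John scrubbed the door, not the crate; the crate belongs to the filling event.
(c) Not entailed — 'was drawing' is progressive on an accomplishment; it does not entail the completed 'drew'.
(d) Entailed — 'Mei filled the crate' is causative; it entails the inchoative 'the crate filled'.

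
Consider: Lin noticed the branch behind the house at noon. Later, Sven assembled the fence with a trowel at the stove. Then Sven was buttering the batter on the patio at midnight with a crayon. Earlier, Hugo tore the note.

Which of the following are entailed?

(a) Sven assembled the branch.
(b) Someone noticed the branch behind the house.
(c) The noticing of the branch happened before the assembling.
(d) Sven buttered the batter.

(a) Not entailed — Sven assembled the fence, not the branch; the branch belongs to the noticing event.
(b) Entailed — dropping 'at noon' and generalizing the agent leaves a sub-description the original still satisfies.
(c) Entailed — the narrative places the noticing before the assembling.
(d) Not entailed — 'was buttering' is progressive on an accomplishment; it does not entail the completed 'buttered'.

(b), (c)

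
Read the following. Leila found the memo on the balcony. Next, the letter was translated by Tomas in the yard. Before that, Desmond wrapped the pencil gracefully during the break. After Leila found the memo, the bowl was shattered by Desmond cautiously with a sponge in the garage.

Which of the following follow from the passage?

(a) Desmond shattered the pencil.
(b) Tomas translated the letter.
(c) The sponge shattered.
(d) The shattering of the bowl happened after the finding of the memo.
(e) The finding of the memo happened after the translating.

(a) Not entailed — Desmond shattered the bowl, not the pencil; the pencil belongs to the wrapping event.
(b) Entailed — dropping 'in the yard' leaves a sub-description the original still satisfies.
(c) Not entailed — the bowl is what shattered, not the sponge.
(d) Entailed — the narrative places the finding before the shattering.
(e) Not entailed — the narrative places the finding before the translating, not after.

(b), (d)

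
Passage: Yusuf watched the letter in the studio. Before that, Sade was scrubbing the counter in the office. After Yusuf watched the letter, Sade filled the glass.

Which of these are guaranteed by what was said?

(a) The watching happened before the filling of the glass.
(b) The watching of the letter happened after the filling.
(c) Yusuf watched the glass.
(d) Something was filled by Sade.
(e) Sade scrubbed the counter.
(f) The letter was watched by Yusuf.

(a), (d), (e), (f)

(a) Entailed — the narrative places the watching before the filling.
(b) Not entailed — the narrative places the watching before the filling, not after.
(c) Not entailed — Yusuf watched the letter, not the glass; the glass belongs to the filling event.
(d) Entailed — the original entails any weakening of itself; this just generalizes the patient.
(e) Entailed — 'scrub' is an activity; 'was scrubbing' entails that some scrubbing happened, so 'scrubbed' holds.
(f) Entailed — the original entails any weakening of itself; this just drops 'in the studio'.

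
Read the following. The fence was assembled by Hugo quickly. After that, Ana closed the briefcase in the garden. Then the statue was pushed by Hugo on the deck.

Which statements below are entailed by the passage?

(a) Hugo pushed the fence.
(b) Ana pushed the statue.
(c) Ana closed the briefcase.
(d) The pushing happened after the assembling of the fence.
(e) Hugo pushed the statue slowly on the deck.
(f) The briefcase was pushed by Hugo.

(a) Not entailed — Hugo pushed the statue, not the fence; the fence belongs to the assembling event.
(b) Not entailed — the passage has Hugo pushing the statue, not Ana.
(c) Entailed — dropping 'in the garden' leaves a sub-description the original still satisfies.
(d) Entailed — the narrative places the assembling before the pushing.
(e) Not entailed — 'slowly' adds information not in the original event.
(f) Not entailed — Hugo pushed the statue, not the briefcase; the briefcase belongs to the closing event.

(c), (d)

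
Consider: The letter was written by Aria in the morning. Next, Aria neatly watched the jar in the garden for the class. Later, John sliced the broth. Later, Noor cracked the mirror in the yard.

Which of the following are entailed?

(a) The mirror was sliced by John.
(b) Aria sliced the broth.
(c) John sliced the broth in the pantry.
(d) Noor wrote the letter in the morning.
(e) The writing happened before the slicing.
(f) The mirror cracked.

(e), (f)

(a) Not entailed — John sliced the broth, not the mirror; the mirror belongs to the cracking event.
(b) Not entailed — the passage has John slicing the broth, not Aria.
(c) Not entailed — 'in the pantry' adds information not in the original event.
(d) Not entailed — the passage has Aria writing the letter, not Noor.
(e) Entailed — the narrative places the writing before the slicing.
(f) Entailed — 'Noor cracked the mirror' is causative; it entails the inchoative 'the mirror cracked'.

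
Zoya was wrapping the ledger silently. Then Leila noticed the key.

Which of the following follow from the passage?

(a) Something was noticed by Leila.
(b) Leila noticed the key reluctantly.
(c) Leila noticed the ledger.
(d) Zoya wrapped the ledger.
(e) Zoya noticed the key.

(a) Entailed — every conjunct here is already in the original noticing event.
(b) Not entailed — 'reluctantly' adds information not in the original event.
(c) Not entailed — Leila noticed the key, not the ledger; the ledger belongs to the wrapping event.
(d) Not entailed — 'was wrapping' is progressive on an accomplishment; it does not entail the completed 'wrapped'.
(e) Not entailed — the passage has Leila noticing the key, not Zoya.

(a)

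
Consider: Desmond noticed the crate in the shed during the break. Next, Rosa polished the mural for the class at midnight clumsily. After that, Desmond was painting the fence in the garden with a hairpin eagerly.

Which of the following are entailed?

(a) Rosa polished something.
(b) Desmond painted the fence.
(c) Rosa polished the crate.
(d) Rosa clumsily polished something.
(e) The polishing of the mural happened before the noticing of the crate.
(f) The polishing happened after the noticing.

(a), (d), (f)

(a) Entailed — this follows by dropping conjuncts from the polishing event's description.
(b) Not entailed — 'was painting' is progressive on an accomplishment; it does not entail the completed 'painted'.
(c) Not entailed — Rosa polished the mural, not the crate; the crate belongs to the noticing event.
(d) Entailed — every conjunct here is already in the original polishing event.
(e) Not entailed — the narrative places the noticing before the polishing, not after.
(f) Entailed — the narrative places the noticing before the polishing.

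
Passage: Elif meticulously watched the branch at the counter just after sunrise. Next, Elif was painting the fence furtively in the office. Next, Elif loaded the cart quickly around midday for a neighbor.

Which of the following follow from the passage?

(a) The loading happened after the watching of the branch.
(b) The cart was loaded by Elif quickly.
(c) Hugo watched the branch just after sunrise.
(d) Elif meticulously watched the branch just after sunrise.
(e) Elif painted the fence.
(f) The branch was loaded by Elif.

(a) Entailed — the narrative places the watching before the loading.
(b) Entailed — the original entails any weakening of itself; this just drops 'for a neighbor', 'around midday'.
(c) Not entailed — the passage has Elif watching the branch, not Hugo.
(d) Entailed — dropping 'at the counter' leaves a sub-description the original still satisfies.
(e) Not entailed — 'was painting' is progressive on an accomplishment; it does not entail the completed 'painted'.
(f) Not entailed — Elif loaded the cart, not the branch; the branch belongs to the watching event.

(a), (b), (d)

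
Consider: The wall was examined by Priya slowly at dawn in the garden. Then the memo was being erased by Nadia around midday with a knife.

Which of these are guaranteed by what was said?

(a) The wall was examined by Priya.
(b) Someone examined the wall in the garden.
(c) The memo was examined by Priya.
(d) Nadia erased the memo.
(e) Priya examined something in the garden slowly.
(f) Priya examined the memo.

(a) Entailed — this follows by dropping conjuncts from the examining event's description.
(b) Entailed — this follows by dropping conjuncts from the examining event's description.
(c) Not entailed — Priya examined the wall, not the memo; the memo belongs to the erasing event.
(d) Not entailed — 'was erasing' is progressive on an accomplishment; it does not entail the completed 'erased'.
(e) Entailed — this follows by dropping conjuncts from the examining event's description.
(f) Not entailed — Priya examined the wall, not the memo; the memo belongs to the erasing event.

(a), (b), (e)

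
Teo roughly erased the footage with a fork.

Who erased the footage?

Teo

'Teo' marks the agent of the erasing event.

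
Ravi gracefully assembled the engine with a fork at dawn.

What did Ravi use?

'with a fork' marks the instrument of the assembling event.

a fork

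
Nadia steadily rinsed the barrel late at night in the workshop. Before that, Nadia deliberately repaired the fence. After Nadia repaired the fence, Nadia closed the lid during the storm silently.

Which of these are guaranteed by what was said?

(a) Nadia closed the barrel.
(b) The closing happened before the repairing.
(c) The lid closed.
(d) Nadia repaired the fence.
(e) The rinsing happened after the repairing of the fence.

(c), (d), (e)

(a) Not entailed — Nadia closed the lid, not the barrel; the barrel belongs to the rinsing event.
(b) Not entailed — the narrative places the repairing before the closing, not after.
(c) Entailed — 'Nadia closed the lid' is causative; it entails the inchoative 'the lid closed'.
(d) Entailed — this follows by dropping conjuncts from the repairing event's description.
(e) Entailed — the narrative places the repairing before the rinsing.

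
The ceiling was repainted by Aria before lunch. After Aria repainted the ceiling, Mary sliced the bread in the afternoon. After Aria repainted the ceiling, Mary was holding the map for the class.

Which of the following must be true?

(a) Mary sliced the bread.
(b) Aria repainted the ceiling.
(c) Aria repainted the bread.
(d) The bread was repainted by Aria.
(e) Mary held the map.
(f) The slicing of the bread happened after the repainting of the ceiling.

(a), (b), (e), (f)

(a) Entailed — dropping 'in the afternoon' leaves a sub-description the original still satisfies.
(b) Entailed — the original entails any weakening of itself; this just drops 'before lunch'.
(c) Not entailed — Aria repainted the ceiling, not the bread; the bread belongs to the slicing event.
(d) Not entailed — Aria repainted the ceiling, not the bread; the bread belongs to the slicing event.
(e) Entailed — 'hold' is an activity; 'was holding' entails that some holding happened, so 'held' holds.
(f) Entailed — the narrative places the repainting before the slicing.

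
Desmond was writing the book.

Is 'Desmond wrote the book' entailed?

no

'was writing' is progressive; for an accomplishment like 'write the book', it doesn't entail completion.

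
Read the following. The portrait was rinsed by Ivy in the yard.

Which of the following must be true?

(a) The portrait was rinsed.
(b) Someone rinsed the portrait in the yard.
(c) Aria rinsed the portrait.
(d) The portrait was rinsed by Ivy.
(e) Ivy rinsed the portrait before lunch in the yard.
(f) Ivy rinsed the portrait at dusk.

(a) Entailed — this follows by dropping conjuncts from the rinsing event's description.
(b) Entailed — every conjunct here is already in the original rinsing event.
(c) Not entailed — the passage has Ivy rinsing the portrait, not Aria.
(d) Entailed — every conjunct here is already in the original rinsing event.
(e) Not entailed — 'before lunch' adds information not in the original event.
(f) Not entailed — 'at dusk' adds information not in the original event.

(a), (b), (d)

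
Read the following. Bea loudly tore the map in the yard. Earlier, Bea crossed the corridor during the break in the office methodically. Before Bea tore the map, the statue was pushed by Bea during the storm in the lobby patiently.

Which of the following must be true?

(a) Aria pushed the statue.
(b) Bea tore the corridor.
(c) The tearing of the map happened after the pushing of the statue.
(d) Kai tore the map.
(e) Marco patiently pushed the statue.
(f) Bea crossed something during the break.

(c), (f)

(a) Not entailed — the passage has Bea pushing the statue, not Aria.
(b) Not entailed — Bea tore the map, not the corridor; the corridor belongs to the crossing event.
(c) Entailed — the narrative places the pushing before the tearing.
(d) Not entailed — the passage has Bea tearing the map, not Kai.
(e) Not entailed — the passage has Bea pushing the statue, not Marco.
(f) Entailed — dropping 'methodically', 'in the office' and generalizing the patient leaves a sub-description the original still satisfies.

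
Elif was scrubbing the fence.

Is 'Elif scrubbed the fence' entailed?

'scrub' is atelic; if Elif was scrubbing the fence, then Elif scrubbed the fence (for some time).

yes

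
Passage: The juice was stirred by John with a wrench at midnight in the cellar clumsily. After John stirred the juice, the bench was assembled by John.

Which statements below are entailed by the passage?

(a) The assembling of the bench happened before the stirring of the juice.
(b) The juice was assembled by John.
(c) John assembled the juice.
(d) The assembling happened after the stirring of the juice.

(a) Not entailed — the narrative places the stirring before the assembling, not after.
(b) Not entailed — John assembled the bench, not the juice; the juice belongs to the stirring event.
(c) Not entailed — John assembled the bench, not the juice; the juice belongs to the stirring event.
(d) Entailed — the narrative places the stirring before the assembling.

(d)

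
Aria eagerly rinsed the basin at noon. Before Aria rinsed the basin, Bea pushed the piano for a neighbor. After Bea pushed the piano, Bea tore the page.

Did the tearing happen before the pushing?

no

The narrative orders the pushing before the tearing.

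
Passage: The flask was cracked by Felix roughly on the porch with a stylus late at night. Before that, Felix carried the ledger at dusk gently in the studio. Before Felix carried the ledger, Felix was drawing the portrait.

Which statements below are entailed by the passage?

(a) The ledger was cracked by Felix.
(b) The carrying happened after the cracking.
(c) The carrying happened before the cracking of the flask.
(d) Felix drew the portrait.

(c)

(a) Not entailed — Felix cracked the flask, not the ledger; the ledger belongs to the carrying event.
(b) Not entailed — the narrative places the carrying before the cracking, not after.
(c) Entailed — the narrative places the carrying before the cracking.
(d) Not entailed — 'was drawing' is progressive on an accomplishment; it does not entail the completed 'drew'.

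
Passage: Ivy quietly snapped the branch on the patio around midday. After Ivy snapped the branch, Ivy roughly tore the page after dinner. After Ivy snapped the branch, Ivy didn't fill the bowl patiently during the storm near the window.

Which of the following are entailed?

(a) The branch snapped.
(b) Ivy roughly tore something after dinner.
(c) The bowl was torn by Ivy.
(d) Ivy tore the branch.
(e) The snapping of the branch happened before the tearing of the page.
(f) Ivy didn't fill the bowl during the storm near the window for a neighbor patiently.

(a) Entailed — 'Ivy snapped the branch' is causative; it entails the inchoative 'the branch snapped'.
(b) Entailed — this follows by dropping conjuncts from the tearing event's description.
(c) Not entailed — Ivy tore the page, not the bowl; the bowl belongs to the filling event.
(d) Not entailed — Ivy tore the page, not the branch; the branch belongs to the snapping event.
(e) Entailed — the narrative places the snapping before the tearing.
(f) Entailed — under negation, adding a further restriction is entailed: if no such filling event occurred, none occurred for a neighbor either.

(a), (b), (e), (f)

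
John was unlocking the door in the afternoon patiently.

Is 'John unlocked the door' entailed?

no

'was unlocking' is progressive; for an accomplishment like 'unlock the door', it doesn't entail completion.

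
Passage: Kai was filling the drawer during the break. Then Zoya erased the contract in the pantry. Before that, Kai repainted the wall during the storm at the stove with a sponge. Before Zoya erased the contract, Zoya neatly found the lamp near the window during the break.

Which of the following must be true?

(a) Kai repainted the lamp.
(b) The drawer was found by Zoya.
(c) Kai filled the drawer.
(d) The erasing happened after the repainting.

(a) Not entailed — Kai repainted the wall, not the lamp; the lamp belongs to the finding event.
(b) Not entailed — Zoya found the lamp, not the drawer; the drawer belongs to the filling event.
(c) Not entailed — 'was filling' is progressive on an accomplishment; it does not entail the completed 'filled'.
(d) Entailed — the narrative places the repainting before the erasing.

(d)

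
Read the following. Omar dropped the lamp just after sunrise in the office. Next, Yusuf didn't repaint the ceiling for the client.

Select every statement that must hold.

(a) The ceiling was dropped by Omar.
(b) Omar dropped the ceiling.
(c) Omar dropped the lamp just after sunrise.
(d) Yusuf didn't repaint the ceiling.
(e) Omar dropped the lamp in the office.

(a) Not entailed — Omar dropped the lamp, not the ceiling; the ceiling belongs to the repainting event.
(b) Not entailed — Omar dropped the lamp, not the ceiling; the ceiling belongs to the repainting event.
(c) Entailed — dropping 'in the office' leaves a sub-description the original still satisfies.
(d) Not entailed — dropping 'for the client' under negation is not valid — the original leaves open that Yusuf repainted the ceiling some other way.
(e) Entailed — the original entails any weakening of itself; this just drops 'just after sunrise'.

(c), (e)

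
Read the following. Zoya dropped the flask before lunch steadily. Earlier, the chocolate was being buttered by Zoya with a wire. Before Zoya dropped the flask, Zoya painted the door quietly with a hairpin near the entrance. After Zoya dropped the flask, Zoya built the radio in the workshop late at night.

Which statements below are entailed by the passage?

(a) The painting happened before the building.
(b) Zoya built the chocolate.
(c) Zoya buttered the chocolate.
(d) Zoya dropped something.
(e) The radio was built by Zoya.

(a) Entailed — the narrative places the painting before the building.
(b) Not entailed — Zoya built the radio, not the chocolate; the chocolate belongs to the buttering event.
(c) Not entailed — 'was buttering' is progressive on an accomplishment; it does not entail the completed 'buttered'.
(d) Entailed — dropping 'steadily', 'before lunch' and generalizing the patient leaves a sub-description the original still satisfies.
(e) Entailed — every conjunct here is already in the original building event.

(a), (d), (e)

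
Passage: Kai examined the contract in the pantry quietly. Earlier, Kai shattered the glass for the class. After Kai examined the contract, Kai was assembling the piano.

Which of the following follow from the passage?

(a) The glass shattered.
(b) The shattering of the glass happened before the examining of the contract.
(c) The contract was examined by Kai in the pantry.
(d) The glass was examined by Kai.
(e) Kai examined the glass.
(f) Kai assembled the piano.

(a), (b), (c)

(a) Entailed — 'Kai shattered the glass' is causative; it entails the inchoative 'the glass shattered'.
(b) Entailed — the narrative places the shattering before the examining.
(c) Entailed — every conjunct here is already in the original examining event.
(d) Not entailed — Kai examined the contract, not the glass; the glass belongs to the shattering event.
(e) Not entailed — Kai examined the contract, not the glass; the glass belongs to the shattering event.
(f) Not entailed — 'was assembling' is progressive on an accomplishment; it does not entail the completed 'assembled'.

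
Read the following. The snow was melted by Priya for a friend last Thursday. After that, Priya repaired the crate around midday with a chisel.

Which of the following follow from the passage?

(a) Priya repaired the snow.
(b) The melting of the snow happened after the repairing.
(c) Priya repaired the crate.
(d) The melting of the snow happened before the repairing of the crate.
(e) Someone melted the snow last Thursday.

(c), (d), (e)

(a) Not entailed — Priya repaired the crate, not the snow; the snow belongs to the melting event.
(b) Not entailed — the narrative places the melting before the repairing, not after.
(c) Entailed — this follows by dropping conjuncts from the repairing event's description.
(d) Entailed — the narrative places the melting before the repairing.
(e) Entailed — this follows by dropping conjuncts from the melting event's description.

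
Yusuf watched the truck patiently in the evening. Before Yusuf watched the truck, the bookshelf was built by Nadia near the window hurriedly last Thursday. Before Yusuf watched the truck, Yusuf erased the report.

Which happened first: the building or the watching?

The connectives place the building before the watching.

the building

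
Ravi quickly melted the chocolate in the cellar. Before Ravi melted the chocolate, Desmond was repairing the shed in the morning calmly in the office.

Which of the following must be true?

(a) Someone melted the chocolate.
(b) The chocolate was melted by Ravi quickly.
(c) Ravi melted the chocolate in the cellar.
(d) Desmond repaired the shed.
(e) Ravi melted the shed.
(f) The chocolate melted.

(a), (b), (c), (f)

(a) Entailed — this follows by dropping conjuncts from the melting event's description.
(b) Entailed — every conjunct here is already in the original melting event.
(c) Entailed — the original entails any weakening of itself; this just drops 'quickly'.
(d) Not entailed — 'was repairing' is progressive on an accomplishment; it does not entail the completed 'repaired'.
(e) Not entailed — Ravi melted the chocolate, not the shed; the shed belongs to the repairing event.
(f) Entailed — 'Ravi melted the chocolate' is causative; it entails the inchoative 'the chocolate melted'.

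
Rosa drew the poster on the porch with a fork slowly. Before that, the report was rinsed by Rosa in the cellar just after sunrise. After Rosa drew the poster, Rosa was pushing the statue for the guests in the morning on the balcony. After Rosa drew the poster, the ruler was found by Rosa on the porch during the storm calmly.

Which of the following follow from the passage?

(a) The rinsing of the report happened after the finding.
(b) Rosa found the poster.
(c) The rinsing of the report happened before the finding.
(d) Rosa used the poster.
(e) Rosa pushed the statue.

(c), (e)

(a) Not entailed — the narrative places the rinsing before the finding, not after.
(b) Not entailed — Rosa found the ruler, not the poster; the poster belongs to the drawing event.
(c) Entailed — the narrative places the rinsing before the finding.
(d) Not entailed — the poster is the patient, not an instrument — Rosa used a fork.
(e) Entailed — 'push' is an activity; 'was pushing' entails that some pushing happened, so 'pushed' holds.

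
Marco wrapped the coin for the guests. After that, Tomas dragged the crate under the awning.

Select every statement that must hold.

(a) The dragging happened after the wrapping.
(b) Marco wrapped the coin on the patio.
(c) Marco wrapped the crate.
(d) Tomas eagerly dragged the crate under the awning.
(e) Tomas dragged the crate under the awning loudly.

(a)

(a) Entailed — the narrative places the wrapping before the dragging.
(b) Not entailed — 'on the patio' adds information not in the original event.
(c) Not entailed — Marco wrapped the coin, not the crate; the crate belongs to the dragging event.
(d) Not entailed — 'eagerly' adds information not in the original event.
(e) Not entailed — 'loudly' adds information not in the original event.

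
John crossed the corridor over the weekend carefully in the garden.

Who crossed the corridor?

'John' marks the agent of the crossing event.

John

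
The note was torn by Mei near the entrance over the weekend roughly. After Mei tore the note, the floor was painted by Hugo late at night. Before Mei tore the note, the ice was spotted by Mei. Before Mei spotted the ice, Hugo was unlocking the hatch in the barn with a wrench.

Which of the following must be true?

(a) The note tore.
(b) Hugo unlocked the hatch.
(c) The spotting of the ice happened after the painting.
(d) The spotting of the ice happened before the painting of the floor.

(a), (d)

(a) Entailed — 'Mei tore the note' is causative; it entails the inchoative 'the note tore'.
(b) Not entailed — 'was unlocking' is progressive on an accomplishment; it does not entail the completed 'unlocked'.
(c) Not entailed — the narrative places the spotting before the painting, not after.
(d) Entailed — the narrative places the spotting before the painting.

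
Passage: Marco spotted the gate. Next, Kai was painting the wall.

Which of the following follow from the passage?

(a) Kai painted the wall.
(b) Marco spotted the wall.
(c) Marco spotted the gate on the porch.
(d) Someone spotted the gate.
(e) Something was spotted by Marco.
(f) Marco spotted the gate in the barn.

(a) Not entailed — 'was painting' is progressive on an accomplishment; it does not entail the completed 'painted'.
(b) Not entailed — Marco spotted the gate, not the wall; the wall belongs to the painting event.
(c) Not entailed — 'on the porch' adds information not in the original event.
(d) Entailed — generalizing the agent leaves a sub-description the original still satisfies.
(e) Entailed — the original entails any weakening of itself; this just generalizes the patient.
(f) Not entailed — 'in the barn' adds information not in the original event.

(d), (e)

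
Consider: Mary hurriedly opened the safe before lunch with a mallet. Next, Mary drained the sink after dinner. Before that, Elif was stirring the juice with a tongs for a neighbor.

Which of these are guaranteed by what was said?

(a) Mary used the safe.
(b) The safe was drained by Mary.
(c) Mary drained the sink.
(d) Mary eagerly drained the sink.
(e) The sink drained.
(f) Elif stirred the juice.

(c), (e), (f)

(a) Not entailed — the safe is the patient, not an instrument — Mary used a mallet.
(b) Not entailed — Mary drained the sink, not the safe; the safe belongs to the opening event.
(c) Entailed — dropping 'after dinner' leaves a sub-description the original still satisfies.
(d) Not entailed — 'eagerly' adds information not in the original event.
(e) Entailed — 'Mary drained the sink' is causative; it entails the inchoative 'the sink drained'.
(f) Entailed — 'stir' is an activity; 'was stirring' entails that some stirring happened, so 'stirred' holds.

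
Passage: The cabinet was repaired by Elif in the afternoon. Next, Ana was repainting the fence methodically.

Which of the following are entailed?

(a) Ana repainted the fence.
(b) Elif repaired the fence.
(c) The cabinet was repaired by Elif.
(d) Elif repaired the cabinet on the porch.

(a) Not entailed — 'was repainting' is progressive on an accomplishment; it does not entail the completed 'repainted'.
(b) Not entailed — Elif repaired the cabinet, not the fence; the fence belongs to the repainting event.
(c) Entailed — dropping 'in the afternoon' leaves a sub-description the original still satisfies.
(d) Not entailed — 'on the porch' adds information not in the original event.

(c)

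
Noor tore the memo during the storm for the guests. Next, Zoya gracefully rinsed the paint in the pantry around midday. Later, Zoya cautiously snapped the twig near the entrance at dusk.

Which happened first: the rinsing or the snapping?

The connectives place the rinsing before the snapping.

the rinsing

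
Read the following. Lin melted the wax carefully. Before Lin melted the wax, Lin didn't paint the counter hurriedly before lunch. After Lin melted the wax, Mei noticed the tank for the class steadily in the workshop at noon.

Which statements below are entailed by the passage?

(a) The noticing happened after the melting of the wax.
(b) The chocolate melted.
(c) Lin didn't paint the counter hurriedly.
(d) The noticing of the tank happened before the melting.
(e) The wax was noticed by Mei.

(a)

(a) Entailed — the narrative places the melting before the noticing.
(b) Not entailed — the wax is what melted, not the chocolate.
(c) Not entailed — dropping 'before lunch' under negation is not valid — the original leaves open that Lin painted the counter some other way.
(d) Not entailed — the narrative places the melting before the noticing, not after.
(e) Not entailed — Mei noticed the tank, not the wax; the wax belongs to the melting event.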